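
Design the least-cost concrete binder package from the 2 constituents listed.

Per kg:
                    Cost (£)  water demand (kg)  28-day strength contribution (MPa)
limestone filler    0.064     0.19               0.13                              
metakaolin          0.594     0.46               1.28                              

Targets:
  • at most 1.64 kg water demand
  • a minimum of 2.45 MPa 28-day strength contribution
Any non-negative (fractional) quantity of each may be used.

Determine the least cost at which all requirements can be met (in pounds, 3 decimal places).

Set it up as a linear program. Let x1 = kg of limestone filler, x2 = kg of metakaolin.
Minimize 0.064x1 + 0.594x2 s.t.:
  0.19x1 + 0.46x2 ≤ 1.64   (water demand)
  0.13x1 + 1.28x2 ≥ 2.45   (28-day strength contribution)
  x1, x2 ≥ 0.
The minimum-cost mix takes nothing from limestone filler — only metakaolin. There the 28-day strength contribution constraint is tight.
That vertex is x2 = 1.914.
Objective = 0.594·1.914 = 1.13692.

£1.137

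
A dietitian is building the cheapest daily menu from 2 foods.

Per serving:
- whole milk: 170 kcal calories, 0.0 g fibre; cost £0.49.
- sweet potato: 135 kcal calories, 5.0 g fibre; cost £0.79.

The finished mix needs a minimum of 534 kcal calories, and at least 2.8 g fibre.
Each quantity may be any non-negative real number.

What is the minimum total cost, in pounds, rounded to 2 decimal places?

£1.76

Let x1 = servings of whole milk, x2 = servings of sweet potato.
min 0.49x1 + 0.79x2 with:
  170x1 + 135x2 ≥ 534   (calories)
  5x2 ≥ 2.8   (fibre)
  x1, x2 ≥ 0.
Both inputs are positive at the optimum. There the calories and fibre constraints are tight.
Optimal quantities: whole milk = 2.696 servings, sweet potato = 0.56 servings.
Hence cost = 0.49·2.696 + 0.79·0.56 = £1.7634.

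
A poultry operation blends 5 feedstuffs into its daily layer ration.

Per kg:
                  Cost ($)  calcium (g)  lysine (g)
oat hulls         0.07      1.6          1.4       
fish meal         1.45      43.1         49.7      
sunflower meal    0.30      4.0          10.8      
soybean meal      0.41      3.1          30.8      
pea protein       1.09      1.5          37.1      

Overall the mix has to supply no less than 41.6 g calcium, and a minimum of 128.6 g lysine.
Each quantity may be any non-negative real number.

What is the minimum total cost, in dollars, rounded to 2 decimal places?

$2.30

Let x1 = kg of oat hulls, x2 = kg of fish meal, x3 = kg of sunflower meal, x4 = kg of soybean meal, x5 = kg of pea protein.
Minimize 0.07x1 + 1.45x2 + 0.3x3 + 0.41x4 + 1.09x5 subject to:
  1.6x1 + 43.1x2 + 4x3 + 3.1x4 + 1.5x5 ≥ 41.6   (calcium)
  1.4x1 + 49.7x2 + 10.8x3 + 30.8x4 + 37.1x5 ≥ 128.6   (lysine)
  x1, x2, x3, x4, x5 ≥ 0.
At the optimum only fish meal, soybean meal are positive (oat hulls, sunflower meal, pea protein = 0). There the calcium and lysine constraints are tight.
Solving gives x2 = 0.75218, x4 = 2.9616.
Objective = 1.45·0.75218 + 0.41·2.9616 = 2.3049.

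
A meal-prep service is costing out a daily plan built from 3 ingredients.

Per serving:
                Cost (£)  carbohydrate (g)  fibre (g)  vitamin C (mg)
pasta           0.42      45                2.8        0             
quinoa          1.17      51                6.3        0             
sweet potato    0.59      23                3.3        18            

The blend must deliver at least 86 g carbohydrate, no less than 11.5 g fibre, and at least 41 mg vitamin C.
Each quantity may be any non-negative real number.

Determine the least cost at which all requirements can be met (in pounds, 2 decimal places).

Let x1 = servings of pasta, x2 = servings of quinoa, x3 = servings of sweet potato.
Minimise 0.42x1 + 1.17x2 + 0.59x3 with:
  45x1 + 51x2 + 23x3 ≥ 86   (carbohydrate)
  2.8x1 + 6.3x2 + 3.3x3 ≥ 11.5   (fibre)
  18x3 ≥ 41   (vitamin C)
  x1, x2, x3 ≥ 0.
The optimal basis is {pasta, sweet potato}; quinoa drops out. The fibre and vitamin C requirements are met with equality.
Solving gives x1 = 1.423, x3 = 2.278.
Objective = 0.42·1.423 + 0.59·2.278 = 1.9417.

£1.94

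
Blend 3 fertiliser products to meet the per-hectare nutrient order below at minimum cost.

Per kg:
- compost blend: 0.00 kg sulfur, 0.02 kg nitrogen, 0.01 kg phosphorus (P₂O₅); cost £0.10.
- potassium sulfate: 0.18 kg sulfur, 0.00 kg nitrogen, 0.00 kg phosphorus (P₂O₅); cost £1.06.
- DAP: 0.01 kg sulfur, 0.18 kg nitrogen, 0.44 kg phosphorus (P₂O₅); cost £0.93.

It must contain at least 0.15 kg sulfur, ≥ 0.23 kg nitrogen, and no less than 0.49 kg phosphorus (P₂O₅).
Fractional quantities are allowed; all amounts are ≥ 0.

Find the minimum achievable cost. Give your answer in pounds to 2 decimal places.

£2.00

This is a linear program. Let x1 = kg of compost blend, x2 = kg of potassium sulfate, x3 = kg of DAP.
Minimise 0.1x1 + 1.06x2 + 0.93x3 with:
  0.18x2 + 0.01x3 ≥ 0.15   (sulfur)
  0.02x1 + 0.18x3 ≥ 0.23   (nitrogen)
  0.01x1 + 0.44x3 ≥ 0.49   (phosphorus (P₂O₅))
  x1, x2, x3 ≥ 0.
The minimum-cost mix takes nothing from compost blend — only potassium sulfate, DAP. There the sulfur and nitrogen constraints are tight.
Optimal quantities: potassium sulfate = 0.7623 kg, DAP = 1.278 kg.
Hence cost = 1.06·0.7623 + 0.93·1.278 = £1.9966.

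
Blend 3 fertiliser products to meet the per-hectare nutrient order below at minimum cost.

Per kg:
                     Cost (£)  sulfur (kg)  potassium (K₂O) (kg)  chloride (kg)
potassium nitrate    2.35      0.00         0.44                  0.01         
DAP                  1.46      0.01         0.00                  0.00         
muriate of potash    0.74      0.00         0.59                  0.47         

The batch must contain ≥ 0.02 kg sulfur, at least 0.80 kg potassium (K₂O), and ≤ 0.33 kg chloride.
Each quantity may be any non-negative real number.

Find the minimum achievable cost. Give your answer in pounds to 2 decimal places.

Set it up as a linear program. Let x1 = kg of potassium nitrate, x2 = kg of DAP, x3 = kg of muriate of potash.
min 2.35x1 + 1.46x2 + 0.74x3 subject to:
  0.01x2 ≥ 0.02   (sulfur)
  0.44x1 + 0.59x3 ≥ 0.8   (potassium (K₂O))
  0.01x1 + 0.47x3 ≤ 0.33   (chloride)
  x1, x2, x3 ≥ 0.
All 3 inputs are positive at the optimum. The sulfur, potassium (K₂O), chloride requirements are met with equality.
So potassium nitrate = 0.9024 kg, DAP = 2 kg, muriate of potash = 0.6829 kg.
Hence cost = 2.35·0.9024 + 1.46·2 + 0.74·0.6829 = £5.5460.

£5.55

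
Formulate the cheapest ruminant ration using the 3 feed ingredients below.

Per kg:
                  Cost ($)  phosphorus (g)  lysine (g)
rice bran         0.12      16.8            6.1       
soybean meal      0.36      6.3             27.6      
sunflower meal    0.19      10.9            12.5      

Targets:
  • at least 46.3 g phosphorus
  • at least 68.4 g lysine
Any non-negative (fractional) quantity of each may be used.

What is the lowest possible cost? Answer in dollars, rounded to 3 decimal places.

$0.973

Let x1 = kg of rice bran, x2 = kg of soybean meal, x3 = kg of sunflower meal.
Minimise 0.12x1 + 0.36x2 + 0.19x3 subject to:
  16.8x1 + 6.3x2 + 10.9x3 ≥ 46.3   (phosphorus)
  6.1x1 + 27.6x2 + 12.5x3 ≥ 68.4   (lysine)
  x1, x2, x3 ≥ 0.
At the optimum only rice bran, soybean meal are positive (sunflower meal = 0). Binding constraints: phosphorus and lysine.
That vertex is x1 = 1.992, x2 = 2.038.
Objective = 0.12·1.992 + 0.36·2.038 = 0.97272.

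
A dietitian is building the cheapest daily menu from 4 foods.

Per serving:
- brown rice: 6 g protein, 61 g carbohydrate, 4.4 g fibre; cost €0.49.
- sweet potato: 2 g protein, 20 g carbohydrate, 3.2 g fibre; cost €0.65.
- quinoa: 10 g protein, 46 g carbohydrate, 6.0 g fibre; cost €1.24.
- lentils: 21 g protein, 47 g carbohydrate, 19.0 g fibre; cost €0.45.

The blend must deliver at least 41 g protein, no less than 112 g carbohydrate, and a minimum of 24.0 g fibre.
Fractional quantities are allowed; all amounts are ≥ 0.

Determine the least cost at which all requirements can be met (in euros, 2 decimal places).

Treat it as an LP. Let x1 = servings of brown rice, x2 = servings of sweet potato, x3 = servings of quinoa, x4 = servings of lentils.
Minimize 0.49x1 + 0.65x2 + 1.24x3 + 0.45x4 subject to:
  6x1 + 2x2 + 10x3 + 21x4 ≥ 41   (protein)
  61x1 + 20x2 + 46x3 + 47x4 ≥ 112   (carbohydrate)
  4.4x1 + 3.2x2 + 6x3 + 19x4 ≥ 24   (fibre)
  x1, x2, x3, x4 ≥ 0.
The minimum-cost mix takes nothing from sweet potato, quinoa — only brown rice, lentils. The protein and carbohydrate requirements are met with equality.
So brown rice = 0.4254 servings, lentils = 1.831 servings.
Hence cost = 0.49·0.4254 + 0.45·1.831 = €1.0324.

€1.03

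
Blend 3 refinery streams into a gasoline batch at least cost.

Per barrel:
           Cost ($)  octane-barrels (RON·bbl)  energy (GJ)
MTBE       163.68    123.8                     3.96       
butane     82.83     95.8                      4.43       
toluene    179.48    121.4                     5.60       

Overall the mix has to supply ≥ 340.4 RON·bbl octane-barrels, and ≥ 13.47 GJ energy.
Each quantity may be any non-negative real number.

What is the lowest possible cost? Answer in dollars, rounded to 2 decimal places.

Set it up as a linear program. Let x1 = barrels of MTBE, x2 = barrels of butane, x3 = barrels of toluene.
Minimise 163.68x1 + 82.83x2 + 179.48x3 with:
  123.8x1 + 95.8x2 + 121.4x3 ≥ 340.4   (octane-barrels)
  3.96x1 + 4.43x2 + 5.6x3 ≥ 13.47   (energy)
  x1, x2, x3 ≥ 0.
The cheapest feasible vertex uses only butane; MTBE, toluene are not used. There the octane-barrels constraint is tight.
Solving gives x2 = 3.5532.
Objective = 82.83·3.5532 = 294.3116.

$294.31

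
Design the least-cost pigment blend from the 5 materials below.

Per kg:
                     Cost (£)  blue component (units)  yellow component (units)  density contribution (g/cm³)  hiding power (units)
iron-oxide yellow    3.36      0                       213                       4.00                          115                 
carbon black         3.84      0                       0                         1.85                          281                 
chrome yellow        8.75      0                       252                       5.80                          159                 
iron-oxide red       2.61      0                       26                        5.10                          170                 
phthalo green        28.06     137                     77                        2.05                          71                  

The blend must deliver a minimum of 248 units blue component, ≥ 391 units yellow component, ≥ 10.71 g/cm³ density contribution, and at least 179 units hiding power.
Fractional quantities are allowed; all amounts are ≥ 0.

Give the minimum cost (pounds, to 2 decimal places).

Set it up as a linear program. Let x1 = kg of iron-oxide yellow, x2 = kg of carbon black, x3 = kg of chrome yellow, x4 = kg of iron-oxide red, x5 = kg of phthalo green.
Minimize 3.36x1 + 3.84x2 + 8.75x3 + 2.61x4 + 28.06x5 subject to:
  137x5 ≥ 248   (blue component)
  213x1 + 252x3 + 26x4 + 77x5 ≥ 391   (yellow component)
  4x1 + 1.85x2 + 5.8x3 + 5.1x4 + 2.05x5 ≥ 10.71   (density contribution)
  115x1 + 281x2 + 159x3 + 170x4 + 71x5 ≥ 179   (hiding power)
  x1, x2, x3, x4, x5 ≥ 0.
The cheapest feasible vertex uses only iron-oxide yellow, iron-oxide red, phthalo green; carbon black, chrome yellow are not used. Binding constraints: blue component, yellow component, density contribution.
That vertex is x1 = 1.1211, x4 = 0.49307, x5 = 1.8102.
Hence cost = 3.36·1.1211 + 2.61·0.49307 + 28.06·1.8102 = £55.8480.

£55.85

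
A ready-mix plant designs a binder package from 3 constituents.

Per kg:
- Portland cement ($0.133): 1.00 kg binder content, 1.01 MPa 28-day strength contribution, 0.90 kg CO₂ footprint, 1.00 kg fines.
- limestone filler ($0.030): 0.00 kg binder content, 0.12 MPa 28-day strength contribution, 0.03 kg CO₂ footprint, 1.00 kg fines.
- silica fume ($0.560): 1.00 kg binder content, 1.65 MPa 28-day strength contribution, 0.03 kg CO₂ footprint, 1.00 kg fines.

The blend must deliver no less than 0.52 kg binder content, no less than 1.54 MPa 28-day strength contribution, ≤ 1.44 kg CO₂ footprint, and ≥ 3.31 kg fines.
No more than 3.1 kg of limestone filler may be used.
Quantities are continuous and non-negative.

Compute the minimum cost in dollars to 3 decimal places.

$0.232

Let x1 = kg of Portland cement, x2 = kg of limestone filler, x3 = kg of silica fume.
min 0.133x1 + 0.03x2 + 0.56x3 s.t.:
  1x1 + 1x3 ≥ 0.52   (binder content)
  1.01x1 + 0.12x2 + 1.65x3 ≥ 1.54   (28-day strength contribution)
  0.9x1 + 0.03x2 + 0.03x3 ≤ 1.44   (CO₂ footprint)
  1x1 + 1x2 + 1x3 ≥ 3.31   (fines)
  x2 ≤ 3.1
  x1, x2, x3 ≥ 0.
The optimal basis is {Portland cement, limestone filler}; silica fume drops out. There the 28-day strength contribution and fines constraints are tight.
Solving gives x1 = 1.284, x2 = 2.026.
Cost = 0.133·1.284 + 0.03·2.026 = 0.23155.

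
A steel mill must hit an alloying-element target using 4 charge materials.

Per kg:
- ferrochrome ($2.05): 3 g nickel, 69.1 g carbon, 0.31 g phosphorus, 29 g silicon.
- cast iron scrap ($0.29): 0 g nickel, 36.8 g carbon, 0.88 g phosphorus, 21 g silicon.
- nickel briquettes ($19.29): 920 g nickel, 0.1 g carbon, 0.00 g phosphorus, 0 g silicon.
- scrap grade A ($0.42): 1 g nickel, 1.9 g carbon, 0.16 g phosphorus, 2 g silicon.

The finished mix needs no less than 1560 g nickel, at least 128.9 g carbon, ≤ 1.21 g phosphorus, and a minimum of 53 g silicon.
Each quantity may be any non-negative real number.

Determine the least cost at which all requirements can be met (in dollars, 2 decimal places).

$35.73

Let x1 = kg of ferrochrome, x2 = kg of cast iron scrap, x3 = kg of nickel briquettes, x4 = kg of scrap grade A.
Minimize 2.05x1 + 0.29x2 + 19.29x3 + 0.42x4 subject to:
  3x1 + 920x3 + 1x4 ≥ 1560   (nickel)
  69.1x1 + 36.8x2 + 0.1x3 + 1.9x4 ≥ 128.9   (carbon)
  0.31x1 + 0.88x2 + 0.16x4 ≤ 1.21   (phosphorus)
  29x1 + 21x2 + 2x4 ≥ 53   (silicon)
  x1, x2, x3, x4 ≥ 0.
The cheapest feasible vertex uses only ferrochrome, cast iron scrap, nickel briquettes; scrap grade A is not used. Binding constraints: nickel, carbon, phosphorus.
Solving gives x1 = 1.392, x2 = 0.8847, x3 = 1.691.
Total cost: 2.05·1.392 + 0.29·0.8847 + 19.29·1.691 = 35.7296.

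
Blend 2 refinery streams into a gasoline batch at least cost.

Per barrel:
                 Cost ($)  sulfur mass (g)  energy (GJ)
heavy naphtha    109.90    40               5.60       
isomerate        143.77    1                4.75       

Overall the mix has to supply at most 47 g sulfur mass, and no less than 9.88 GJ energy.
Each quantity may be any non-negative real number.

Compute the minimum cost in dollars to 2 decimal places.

$230.08

Let x1 = barrels of heavy naphtha, x2 = barrels of isomerate.
min 109.9x1 + 143.77x2 s.t.:
  40x1 + 1x2 ≤ 47   (sulfur mass)
  5.6x1 + 4.75x2 ≥ 9.88   (energy)
  x1, x2 ≥ 0.
Both inputs are positive at the optimum. Binding constraints: sulfur mass and energy.
So heavy naphtha = 1.1571 barrels, isomerate = 0.71584 barrels.
Cost = 109.9·1.1571 + 143.77·0.71584 = 230.0816.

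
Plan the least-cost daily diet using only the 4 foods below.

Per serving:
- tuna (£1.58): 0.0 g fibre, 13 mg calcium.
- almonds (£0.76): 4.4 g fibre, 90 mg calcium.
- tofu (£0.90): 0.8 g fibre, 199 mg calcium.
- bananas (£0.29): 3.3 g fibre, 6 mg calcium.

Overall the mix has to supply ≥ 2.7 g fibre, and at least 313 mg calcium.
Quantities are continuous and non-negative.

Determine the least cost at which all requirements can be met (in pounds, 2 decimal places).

Let x1 = servings of tuna, x2 = servings of almonds, x3 = servings of tofu, x4 = servings of bananas.
min 1.58x1 + 0.76x2 + 0.9x3 + 0.29x4 s.t.:
  4.4x2 + 0.8x3 + 3.3x4 ≥ 2.7   (fibre)
  13x1 + 90x2 + 199x3 + 6x4 ≥ 313   (calcium)
  x1, x2, x3, x4 ≥ 0.
The cheapest feasible vertex uses only tofu, bananas; tuna, almonds are not used. The fibre and calcium requirements are met with equality.
Solving gives x3 = 1.56, x4 = 0.4401.
Objective = 0.9·1.56 + 0.29·0.4401 = 1.5316.

£1.53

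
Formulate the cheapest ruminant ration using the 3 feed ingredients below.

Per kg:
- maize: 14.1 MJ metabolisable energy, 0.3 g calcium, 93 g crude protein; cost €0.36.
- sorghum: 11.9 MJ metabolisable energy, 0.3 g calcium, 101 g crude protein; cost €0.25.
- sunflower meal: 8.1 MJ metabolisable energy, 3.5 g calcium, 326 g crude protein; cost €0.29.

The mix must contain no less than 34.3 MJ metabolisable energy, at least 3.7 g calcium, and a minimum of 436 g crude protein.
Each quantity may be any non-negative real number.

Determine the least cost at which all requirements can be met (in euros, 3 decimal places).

Treat it as an LP. Let x1 = kg of maize, x2 = kg of sorghum, x3 = kg of sunflower meal.
min 0.36x1 + 0.25x2 + 0.29x3 s.t.:
  14.1x1 + 11.9x2 + 8.1x3 ≥ 34.3   (metabolisable energy)
  0.3x1 + 0.3x2 + 3.5x3 ≥ 3.7   (calcium)
  93x1 + 101x2 + 326x3 ≥ 436   (crude protein)
  x1, x2, x3 ≥ 0.
At the optimum only sorghum, sunflower meal are positive (maize = 0). Binding constraints: metabolisable energy and calcium.
Solving gives x2 = 2.297, x3 = 0.8603.
Objective = 0.25·2.297 + 0.29·0.8603 = 0.82374.

€0.824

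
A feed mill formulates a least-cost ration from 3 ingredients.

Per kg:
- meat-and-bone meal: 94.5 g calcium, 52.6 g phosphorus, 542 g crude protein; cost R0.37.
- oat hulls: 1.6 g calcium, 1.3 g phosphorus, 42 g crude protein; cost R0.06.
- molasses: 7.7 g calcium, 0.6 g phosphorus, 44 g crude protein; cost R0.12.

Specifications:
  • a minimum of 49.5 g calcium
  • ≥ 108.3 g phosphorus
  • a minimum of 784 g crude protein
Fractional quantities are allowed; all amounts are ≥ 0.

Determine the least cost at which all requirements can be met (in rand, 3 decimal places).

Let x1 = kg of meat-and-bone meal, x2 = kg of oat hulls, x3 = kg of molasses.
Minimise 0.37x1 + 0.06x2 + 0.12x3 subject to:
  94.5x1 + 1.6x2 + 7.7x3 ≥ 49.5   (calcium)
  52.6x1 + 1.3x2 + 0.6x3 ≥ 108.3   (phosphorus)
  542x1 + 42x2 + 44x3 ≥ 784   (crude protein)
  x1, x2, x3 ≥ 0.
The minimum-cost mix takes nothing from oat hulls, molasses — only meat-and-bone meal. The phosphorus requirement is met with equality.
Optimal quantities: meat-and-bone meal = 2.059 kg.
Cost = 0.37·2.059 = 0.76183.

R0.762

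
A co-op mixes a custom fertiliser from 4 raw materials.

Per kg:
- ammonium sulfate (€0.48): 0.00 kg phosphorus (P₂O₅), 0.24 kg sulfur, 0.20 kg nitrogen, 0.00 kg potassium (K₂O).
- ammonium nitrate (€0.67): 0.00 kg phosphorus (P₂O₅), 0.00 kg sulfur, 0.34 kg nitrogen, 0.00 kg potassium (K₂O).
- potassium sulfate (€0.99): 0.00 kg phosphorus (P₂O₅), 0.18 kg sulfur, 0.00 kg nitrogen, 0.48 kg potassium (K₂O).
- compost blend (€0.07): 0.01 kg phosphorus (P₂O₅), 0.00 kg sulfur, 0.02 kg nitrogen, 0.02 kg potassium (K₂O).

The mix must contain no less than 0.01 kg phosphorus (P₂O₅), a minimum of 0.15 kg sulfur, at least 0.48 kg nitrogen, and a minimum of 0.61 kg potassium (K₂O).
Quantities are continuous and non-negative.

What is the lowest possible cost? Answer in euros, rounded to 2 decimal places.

€2.01

Let x1 = kg of ammonium sulfate, x2 = kg of ammonium nitrate, x3 = kg of potassium sulfate, x4 = kg of compost blend.
min 0.48x1 + 0.67x2 + 0.99x3 + 0.07x4 subject to:
  0.01x4 ≥ 0.01   (phosphorus (P₂O₅))
  0.24x1 + 0.18x3 ≥ 0.15   (sulfur)
  0.2x1 + 0.34x2 + 0.02x4 ≥ 0.48   (nitrogen)
  0.48x3 + 0.02x4 ≥ 0.61   (potassium (K₂O))
  x1, x2, x3, x4 ≥ 0.
The cheapest feasible vertex uses only ammonium sulfate, potassium sulfate, compost blend; ammonium nitrate is not used. There the sulfur, nitrogen, potassium (K₂O) constraints are tight.
So ammonium sulfate = 0.3214 kg, potassium sulfate = 0.4048 kg, compost blend = 20.79 kg.
Cost = 0.48·0.3214 + 0.99·0.4048 + 0.07·20.79 = 2.0103.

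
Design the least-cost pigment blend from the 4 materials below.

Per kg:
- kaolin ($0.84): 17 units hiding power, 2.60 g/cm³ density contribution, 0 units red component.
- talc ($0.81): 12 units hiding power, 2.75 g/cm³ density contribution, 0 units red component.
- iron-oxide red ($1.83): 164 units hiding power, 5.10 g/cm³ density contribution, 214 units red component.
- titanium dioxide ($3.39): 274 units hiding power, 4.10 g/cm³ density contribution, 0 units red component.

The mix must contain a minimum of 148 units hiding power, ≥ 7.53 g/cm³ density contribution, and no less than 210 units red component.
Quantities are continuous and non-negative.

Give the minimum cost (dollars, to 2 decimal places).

$2.54

Let x1 = kg of kaolin, x2 = kg of talc, x3 = kg of iron-oxide red, x4 = kg of titanium dioxide.
min 0.84x1 + 0.81x2 + 1.83x3 + 3.39x4 s.t.:
  17x1 + 12x2 + 164x3 + 274x4 ≥ 148   (hiding power)
  2.6x1 + 2.75x2 + 5.1x3 + 4.1x4 ≥ 7.53   (density contribution)
  214x3 ≥ 210   (red component)
  x1, x2, x3, x4 ≥ 0.
At the optimum only talc, iron-oxide red are positive (kaolin, titanium dioxide = 0). Binding constraints: density contribution and red component.
So talc = 0.9183 kg, iron-oxide red = 0.9813 kg.
Objective = 0.81·0.9183 + 1.83·0.9813 = 2.5396.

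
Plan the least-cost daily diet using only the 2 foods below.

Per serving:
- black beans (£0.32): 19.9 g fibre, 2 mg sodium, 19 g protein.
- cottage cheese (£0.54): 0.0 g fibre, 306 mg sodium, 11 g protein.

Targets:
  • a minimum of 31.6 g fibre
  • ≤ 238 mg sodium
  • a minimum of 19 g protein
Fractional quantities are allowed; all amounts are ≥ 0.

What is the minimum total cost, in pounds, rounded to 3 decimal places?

Set it up as a linear program. Let x1 = servings of black beans, x2 = servings of cottage cheese.
Minimise 0.32x1 + 0.54x2 subject to:
  19.9x1 ≥ 31.6   (fibre)
  2x1 + 306x2 ≤ 238   (sodium)
  19x1 + 11x2 ≥ 19   (protein)
  x1, x2 ≥ 0.
The cheapest feasible vertex uses only black beans; cottage cheese is not used. There the fibre constraint is tight.
So black beans = 1.588 servings.
Objective = 0.32·1.588 = 0.50816.

£0.508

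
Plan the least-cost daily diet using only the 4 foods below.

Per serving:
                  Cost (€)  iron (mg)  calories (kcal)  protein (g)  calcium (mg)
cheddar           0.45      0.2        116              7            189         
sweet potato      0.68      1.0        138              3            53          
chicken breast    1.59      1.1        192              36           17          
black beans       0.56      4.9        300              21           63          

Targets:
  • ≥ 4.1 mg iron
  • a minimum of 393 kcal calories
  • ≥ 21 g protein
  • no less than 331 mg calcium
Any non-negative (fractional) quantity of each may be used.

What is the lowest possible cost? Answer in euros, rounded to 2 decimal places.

€1.11

Treat it as an LP. Let x1 = servings of cheddar, x2 = servings of sweet potato, x3 = servings of chicken breast, x4 = servings of black beans.
Minimize 0.45x1 + 0.68x2 + 1.59x3 + 0.56x4 with:
  0.2x1 + 1x2 + 1.1x3 + 4.9x4 ≥ 4.1   (iron)
  116x1 + 138x2 + 192x3 + 300x4 ≥ 393   (calories)
  7x1 + 3x2 + 36x3 + 21x4 ≥ 21   (protein)
  189x1 + 53x2 + 17x3 + 63x4 ≥ 331   (calcium)
  x1, x2, x3, x4 ≥ 0.
At the optimum only cheddar, black beans are positive (sweet potato, chicken breast = 0). There the iron and calcium constraints are tight.
Solving gives x1 = 1.493, x4 = 0.7758.
Hence cost = 0.45·1.493 + 0.56·0.7758 = €1.1063.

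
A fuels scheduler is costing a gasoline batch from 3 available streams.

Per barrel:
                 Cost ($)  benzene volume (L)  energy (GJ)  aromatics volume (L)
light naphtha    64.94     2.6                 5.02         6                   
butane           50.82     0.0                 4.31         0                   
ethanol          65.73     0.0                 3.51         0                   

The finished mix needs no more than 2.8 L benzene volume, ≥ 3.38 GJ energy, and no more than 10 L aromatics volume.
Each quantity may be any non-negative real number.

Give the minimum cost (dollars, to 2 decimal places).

$39.85

This is a linear program. Let x1 = barrels of light naphtha, x2 = barrels of butane, x3 = barrels of ethanol.
min 64.94x1 + 50.82x2 + 65.73x3 s.t.:
  2.6x1 ≤ 2.8   (benzene volume)
  5.02x1 + 4.31x2 + 3.51x3 ≥ 3.38   (energy)
  6x1 ≤ 10   (aromatics volume)
  x1, x2, x3 ≥ 0.
The cheapest feasible vertex uses only butane; light naphtha, ethanol are not used. Binding constraint: energy.
Solving gives x2 = 0.7842.
Total cost: 50.82·0.7842 = 39.8530.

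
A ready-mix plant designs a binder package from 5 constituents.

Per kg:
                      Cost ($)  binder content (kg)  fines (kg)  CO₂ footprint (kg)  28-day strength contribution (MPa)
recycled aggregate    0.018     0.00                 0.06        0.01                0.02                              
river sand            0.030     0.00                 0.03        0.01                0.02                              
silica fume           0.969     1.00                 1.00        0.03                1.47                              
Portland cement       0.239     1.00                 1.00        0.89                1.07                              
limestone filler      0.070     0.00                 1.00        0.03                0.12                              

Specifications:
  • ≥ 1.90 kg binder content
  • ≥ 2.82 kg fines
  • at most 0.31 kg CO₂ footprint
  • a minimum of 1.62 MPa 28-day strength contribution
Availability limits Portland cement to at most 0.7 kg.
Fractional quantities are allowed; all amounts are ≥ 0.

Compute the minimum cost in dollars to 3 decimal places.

Let x1 = kg of recycled aggregate, x2 = kg of river sand, x3 = kg of silica fume, x4 = kg of Portland cement, x5 = kg of limestone filler.
Minimize 0.018x1 + 0.03x2 + 0.969x3 + 0.239x4 + 0.07x5 s.t.:
  1x3 + 1x4 ≥ 1.9   (binder content)
  0.06x1 + 0.03x2 + 1x3 + 1x4 + 1x5 ≥ 2.82   (fines)
  0.01x1 + 0.01x2 + 0.03x3 + 0.89x4 + 0.03x5 ≤ 0.31   (CO₂ footprint)
  0.02x1 + 0.02x2 + 1.47x3 + 1.07x4 + 0.12x5 ≥ 1.62   (28-day strength contribution)
  x4 ≤ 0.7
  x1, x2, x3, x4, x5 ≥ 0.
At the optimum only silica fume, Portland cement, limestone filler are positive (recycled aggregate, river sand = 0). There the binder content, fines, CO₂ footprint constraints are tight.
Solving gives x3 = 1.638, x4 = 0.2621, x5 = 0.92.
Total cost: 0.969·1.638 + 0.239·0.2621 + 0.07·0.92 = 1.71426.

$1.714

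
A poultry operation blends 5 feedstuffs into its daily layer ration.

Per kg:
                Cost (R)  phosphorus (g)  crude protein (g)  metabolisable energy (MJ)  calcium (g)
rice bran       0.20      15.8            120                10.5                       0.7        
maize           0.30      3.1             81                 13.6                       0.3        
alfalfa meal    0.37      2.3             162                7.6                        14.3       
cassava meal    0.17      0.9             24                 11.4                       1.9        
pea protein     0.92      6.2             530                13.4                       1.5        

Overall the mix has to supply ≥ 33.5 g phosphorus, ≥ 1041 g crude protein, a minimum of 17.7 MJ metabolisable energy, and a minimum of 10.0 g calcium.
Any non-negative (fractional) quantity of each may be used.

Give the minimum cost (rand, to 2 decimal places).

R1.76

This is a linear program. Let x1 = kg of rice bran, x2 = kg of maize, x3 = kg of alfalfa meal, x4 = kg of cassava meal, x5 = kg of pea protein.
min 0.2x1 + 0.3x2 + 0.37x3 + 0.17x4 + 0.92x5 with:
  15.8x1 + 3.1x2 + 2.3x3 + 0.9x4 + 6.2x5 ≥ 33.5   (phosphorus)
  120x1 + 81x2 + 162x3 + 24x4 + 530x5 ≥ 1041   (crude protein)
  10.5x1 + 13.6x2 + 7.6x3 + 11.4x4 + 13.4x5 ≥ 17.7   (metabolisable energy)
  0.7x1 + 0.3x2 + 14.3x3 + 1.9x4 + 1.5x5 ≥ 10   (calcium)
  x1, x2, x3, x4, x5 ≥ 0.
The minimum-cost mix takes nothing from maize, cassava meal, pea protein — only rice bran, alfalfa meal. There the crude protein and calcium constraints are tight.
So rice bran = 8.278 kg, alfalfa meal = 0.2941 kg.
Hence cost = 0.2·8.278 + 0.37·0.2941 = R1.7644.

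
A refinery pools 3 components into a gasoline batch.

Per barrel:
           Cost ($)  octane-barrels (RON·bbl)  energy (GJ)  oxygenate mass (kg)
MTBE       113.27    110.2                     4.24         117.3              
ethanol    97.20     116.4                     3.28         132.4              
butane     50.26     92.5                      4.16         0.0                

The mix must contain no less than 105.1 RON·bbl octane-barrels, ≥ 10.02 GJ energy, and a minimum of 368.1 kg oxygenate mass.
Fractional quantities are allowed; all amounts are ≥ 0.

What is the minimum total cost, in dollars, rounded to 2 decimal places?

Set it up as a linear program. Let x1 = barrels of MTBE, x2 = barrels of ethanol, x3 = barrels of butane.
Minimize 113.27x1 + 97.2x2 + 50.26x3 subject to:
  110.2x1 + 116.4x2 + 92.5x3 ≥ 105.1   (octane-barrels)
  4.24x1 + 3.28x2 + 4.16x3 ≥ 10.02   (energy)
  117.3x1 + 132.4x2 ≥ 368.1   (oxygenate mass)
  x1, x2, x3 ≥ 0.
The minimum-cost mix takes nothing from MTBE — only ethanol, butane. There the energy and oxygenate mass constraints are tight.
So ethanol = 2.7802 barrels, butane = 0.21656 barrels.
Objective = 97.2·2.7802 + 50.26·0.21656 = 281.1197.

$281.12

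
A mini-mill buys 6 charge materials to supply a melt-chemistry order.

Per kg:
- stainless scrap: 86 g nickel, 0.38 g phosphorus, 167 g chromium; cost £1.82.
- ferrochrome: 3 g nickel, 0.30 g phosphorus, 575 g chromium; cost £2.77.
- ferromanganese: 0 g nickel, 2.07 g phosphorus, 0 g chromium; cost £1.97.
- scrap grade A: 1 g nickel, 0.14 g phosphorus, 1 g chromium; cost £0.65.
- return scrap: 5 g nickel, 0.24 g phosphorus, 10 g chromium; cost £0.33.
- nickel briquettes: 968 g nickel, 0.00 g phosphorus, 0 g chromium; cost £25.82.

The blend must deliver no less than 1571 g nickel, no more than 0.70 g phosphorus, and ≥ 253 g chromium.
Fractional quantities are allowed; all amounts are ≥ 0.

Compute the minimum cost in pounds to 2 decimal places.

Treat it as an LP. Let x1 = kg of stainless scrap, x2 = kg of ferrochrome, x3 = kg of ferromanganese, x4 = kg of scrap grade A, x5 = kg of return scrap, x6 = kg of nickel briquettes.
min 1.82x1 + 2.77x2 + 1.97x3 + 0.65x4 + 0.33x5 + 25.82x6 subject to:
  86x1 + 3x2 + 1x4 + 5x5 + 968x6 ≥ 1571   (nickel)
  0.38x1 + 0.3x2 + 2.07x3 + 0.14x4 + 0.24x5 ≤ 0.7   (phosphorus)
  167x1 + 575x2 + 1x4 + 10x5 ≥ 253   (chromium)
  x1, x2, x3, x4, x5, x6 ≥ 0.
At the optimum only stainless scrap, nickel briquettes are positive (ferrochrome, ferromanganese, scrap grade A, return scrap = 0). Binding constraints: nickel and phosphorus.
So stainless scrap = 1.8421 kg, nickel briquettes = 1.4593 kg.
Total cost: 1.82·1.8421 + 25.82·1.4593 = 41.0317.

£41.03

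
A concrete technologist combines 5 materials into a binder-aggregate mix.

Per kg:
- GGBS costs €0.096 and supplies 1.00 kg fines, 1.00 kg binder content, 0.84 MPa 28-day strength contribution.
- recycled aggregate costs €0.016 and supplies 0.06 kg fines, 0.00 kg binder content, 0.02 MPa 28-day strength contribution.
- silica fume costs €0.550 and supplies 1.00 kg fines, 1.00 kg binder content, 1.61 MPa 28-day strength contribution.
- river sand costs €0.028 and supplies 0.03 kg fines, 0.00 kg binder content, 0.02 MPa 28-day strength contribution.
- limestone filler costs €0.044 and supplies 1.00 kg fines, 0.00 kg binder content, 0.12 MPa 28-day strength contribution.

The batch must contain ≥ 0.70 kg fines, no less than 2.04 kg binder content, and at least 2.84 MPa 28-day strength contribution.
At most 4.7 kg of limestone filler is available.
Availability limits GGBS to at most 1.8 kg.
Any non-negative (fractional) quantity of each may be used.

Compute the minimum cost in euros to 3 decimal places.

€0.626

Let x1 = kg of GGBS, x2 = kg of recycled aggregate, x3 = kg of silica fume, x4 = kg of river sand, x5 = kg of limestone filler.
min 0.096x1 + 0.016x2 + 0.55x3 + 0.028x4 + 0.044x5 with:
  1x1 + 0.06x2 + 1x3 + 0.03x4 + 1x5 ≥ 0.7   (fines)
  1x1 + 1x3 ≥ 2.04   (binder content)
  0.84x1 + 0.02x2 + 1.61x3 + 0.02x4 + 0.12x5 ≥ 2.84   (28-day strength contribution)
  x5 ≤ 4.7
  x1 ≤ 1.8
  x1, x2, x3, x4, x5 ≥ 0.
The optimal basis is {GGBS, silica fume}; recycled aggregate, river sand, limestone filler drop out. Binding constraints: 28-day strength contribution and the GGBS cap.
That vertex is x1 = 1.8, x3 = 0.8248.
Hence cost = 0.096·1.8 + 0.55·0.8248 = €0.62644.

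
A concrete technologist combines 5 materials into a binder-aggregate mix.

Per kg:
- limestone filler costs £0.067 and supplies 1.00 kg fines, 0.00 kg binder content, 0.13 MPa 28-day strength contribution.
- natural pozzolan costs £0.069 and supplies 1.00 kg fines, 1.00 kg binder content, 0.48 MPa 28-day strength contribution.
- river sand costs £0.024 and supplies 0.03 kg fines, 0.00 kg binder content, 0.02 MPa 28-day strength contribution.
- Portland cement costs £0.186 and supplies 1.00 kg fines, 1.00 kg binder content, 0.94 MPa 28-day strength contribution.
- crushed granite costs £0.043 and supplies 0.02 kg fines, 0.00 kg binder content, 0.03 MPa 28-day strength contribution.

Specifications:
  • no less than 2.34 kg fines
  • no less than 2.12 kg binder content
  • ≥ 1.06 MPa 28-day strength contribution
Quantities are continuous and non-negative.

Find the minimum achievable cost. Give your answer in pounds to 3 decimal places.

£0.161

This is a linear program. Let x1 = kg of limestone filler, x2 = kg of natural pozzolan, x3 = kg of river sand, x4 = kg of Portland cement, x5 = kg of crushed granite.
Minimise 0.067x1 + 0.069x2 + 0.024x3 + 0.186x4 + 0.043x5 s.t.:
  1x1 + 1x2 + 0.03x3 + 1x4 + 0.02x5 ≥ 2.34   (fines)
  1x2 + 1x4 ≥ 2.12   (binder content)
  0.13x1 + 0.48x2 + 0.02x3 + 0.94x4 + 0.03x5 ≥ 1.06   (28-day strength contribution)
  x1, x2, x3, x4, x5 ≥ 0.
The optimal basis is {limestone filler, natural pozzolan}; river sand, Portland cement, crushed granite drop out. There the fines and 28-day strength contribution constraints are tight.
So limestone filler = 0.1806 kg, natural pozzolan = 2.159 kg.
Cost = 0.067·0.1806 + 0.069·2.159 = 0.16107.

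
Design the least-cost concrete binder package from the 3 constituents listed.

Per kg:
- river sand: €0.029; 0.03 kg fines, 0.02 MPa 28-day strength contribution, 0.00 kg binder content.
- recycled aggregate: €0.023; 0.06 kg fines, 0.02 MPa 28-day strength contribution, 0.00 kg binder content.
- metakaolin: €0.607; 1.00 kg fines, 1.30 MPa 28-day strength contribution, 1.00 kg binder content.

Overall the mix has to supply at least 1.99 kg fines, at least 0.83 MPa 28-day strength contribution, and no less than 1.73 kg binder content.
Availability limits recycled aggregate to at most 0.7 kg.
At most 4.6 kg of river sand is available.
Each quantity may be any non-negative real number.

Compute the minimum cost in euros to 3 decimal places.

Let x1 = kg of river sand, x2 = kg of recycled aggregate, x3 = kg of metakaolin.
Minimize 0.029x1 + 0.023x2 + 0.607x3 s.t.:
  0.03x1 + 0.06x2 + 1x3 ≥ 1.99   (fines)
  0.02x1 + 0.02x2 + 1.3x3 ≥ 0.83   (28-day strength contribution)
  1x3 ≥ 1.73   (binder content)
  x2 ≤ 0.7
  x1 ≤ 4.6
  x1, x2, x3 ≥ 0.
The optimal basis is {recycled aggregate, metakaolin}; river sand drops out. Binding constraints: fines and the recycled aggregate cap.
So recycled aggregate = 0.7 kg, metakaolin = 1.948 kg.
Cost = 0.023·0.7 + 0.607·1.948 = 1.19854.

€1.199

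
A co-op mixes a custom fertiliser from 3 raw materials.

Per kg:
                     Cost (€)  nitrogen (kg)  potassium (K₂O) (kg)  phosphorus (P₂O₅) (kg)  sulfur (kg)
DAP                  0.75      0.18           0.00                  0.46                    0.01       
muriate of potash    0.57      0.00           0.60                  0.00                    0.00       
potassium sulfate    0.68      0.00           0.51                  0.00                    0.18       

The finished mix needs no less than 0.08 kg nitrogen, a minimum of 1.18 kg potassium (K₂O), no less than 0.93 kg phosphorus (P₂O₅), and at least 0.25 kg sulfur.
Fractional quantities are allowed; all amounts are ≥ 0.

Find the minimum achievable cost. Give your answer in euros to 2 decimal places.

€2.89

Let x1 = kg of DAP, x2 = kg of muriate of potash, x3 = kg of potassium sulfate.
Minimize 0.75x1 + 0.57x2 + 0.68x3 with:
  0.18x1 ≥ 0.08   (nitrogen)
  0.6x2 + 0.51x3 ≥ 1.18   (potassium (K₂O))
  0.46x1 ≥ 0.93   (phosphorus (P₂O₅))
  0.01x1 + 0.18x3 ≥ 0.25   (sulfur)
  x1, x2, x3 ≥ 0.
The optimal mix uses every input. There the potassium (K₂O), phosphorus (P₂O₅), sulfur constraints are tight.
So DAP = 2.022 kg, muriate of potash = 0.8816 kg, potassium sulfate = 1.277 kg.
Hence cost = 0.75·2.022 + 0.57·0.8816 + 0.68·1.277 = €2.8874.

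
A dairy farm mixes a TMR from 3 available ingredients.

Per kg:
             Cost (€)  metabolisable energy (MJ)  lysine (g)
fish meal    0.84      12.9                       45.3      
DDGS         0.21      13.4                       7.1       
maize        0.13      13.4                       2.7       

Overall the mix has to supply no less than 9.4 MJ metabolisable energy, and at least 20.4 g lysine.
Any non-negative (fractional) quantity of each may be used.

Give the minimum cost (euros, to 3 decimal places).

Treat it as an LP. Let x1 = kg of fish meal, x2 = kg of DDGS, x3 = kg of maize.
Minimize 0.84x1 + 0.21x2 + 0.13x3 s.t.:
  12.9x1 + 13.4x2 + 13.4x3 ≥ 9.4   (metabolisable energy)
  45.3x1 + 7.1x2 + 2.7x3 ≥ 20.4   (lysine)
  x1, x2, x3 ≥ 0.
At the optimum only fish meal, maize are positive (DDGS = 0). There the metabolisable energy and lysine constraints are tight.
That vertex is x1 = 0.4334, x3 = 0.2843.
Cost = 0.84·0.4334 + 0.13·0.2843 = 0.40102.

€0.401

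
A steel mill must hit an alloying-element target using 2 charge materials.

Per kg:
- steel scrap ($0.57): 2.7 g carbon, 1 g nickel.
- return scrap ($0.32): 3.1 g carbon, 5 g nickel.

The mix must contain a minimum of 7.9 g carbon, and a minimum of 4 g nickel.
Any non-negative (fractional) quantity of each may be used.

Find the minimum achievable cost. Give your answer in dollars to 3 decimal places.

Set it up as a linear program. Let x1 = kg of steel scrap, x2 = kg of return scrap.
Minimize 0.57x1 + 0.32x2 subject to:
  2.7x1 + 3.1x2 ≥ 7.9   (carbon)
  1x1 + 5x2 ≥ 4   (nickel)
  x1, x2 ≥ 0.
At the optimum only return scrap is positive (steel scrap = 0). Binding constraint: carbon.
Solving gives x2 = 2.548.
Total cost: 0.32·2.548 = 0.81536.

$0.815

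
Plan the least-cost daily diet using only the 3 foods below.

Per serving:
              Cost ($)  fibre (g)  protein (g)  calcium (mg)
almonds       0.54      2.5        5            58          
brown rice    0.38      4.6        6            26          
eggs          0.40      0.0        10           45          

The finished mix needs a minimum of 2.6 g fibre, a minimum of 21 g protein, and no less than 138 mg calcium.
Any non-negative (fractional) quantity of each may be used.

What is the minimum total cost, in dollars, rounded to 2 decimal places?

Let x1 = servings of almonds, x2 = servings of brown rice, x3 = servings of eggs.
Minimise 0.54x1 + 0.38x2 + 0.4x3 with:
  2.5x1 + 4.6x2 ≥ 2.6   (fibre)
  5x1 + 6x2 + 10x3 ≥ 21   (protein)
  58x1 + 26x2 + 45x3 ≥ 138   (calcium)
  x1, x2, x3 ≥ 0.
The cheapest feasible vertex uses only almonds, eggs; brown rice is not used. The fibre and calcium requirements are met with equality.
Optimal quantities: almonds = 1.04 servings, eggs = 1.726 servings.
Objective = 0.54·1.04 + 0.4·1.726 = 1.2520.

$1.25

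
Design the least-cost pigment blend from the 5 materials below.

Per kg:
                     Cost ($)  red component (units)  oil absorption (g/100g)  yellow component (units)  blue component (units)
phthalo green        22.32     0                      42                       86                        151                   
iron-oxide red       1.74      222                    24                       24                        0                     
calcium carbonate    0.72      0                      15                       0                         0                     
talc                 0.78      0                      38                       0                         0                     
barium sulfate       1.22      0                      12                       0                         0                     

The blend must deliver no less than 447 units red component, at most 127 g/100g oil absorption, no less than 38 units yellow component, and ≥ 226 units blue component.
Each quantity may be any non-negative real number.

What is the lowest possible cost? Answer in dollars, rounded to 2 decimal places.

Set it up as a linear program. Let x1 = kg of phthalo green, x2 = kg of iron-oxide red, x3 = kg of calcium carbonate, x4 = kg of talc, x5 = kg of barium sulfate.
Minimise 22.32x1 + 1.74x2 + 0.72x3 + 0.78x4 + 1.22x5 s.t.:
  222x2 ≥ 447   (red component)
  42x1 + 24x2 + 15x3 + 38x4 + 12x5 ≤ 127   (oil absorption)
  86x1 + 24x2 ≥ 38   (yellow component)
  151x1 ≥ 226   (blue component)
  x1, x2, x3, x4, x5 ≥ 0.
At the optimum only phthalo green, iron-oxide red are positive (calcium carbonate, talc, barium sulfate = 0). The red component and blue component requirements are met with equality.
Solving gives x1 = 1.4967, x2 = 2.0135.
Objective = 22.32·1.4967 + 1.74·2.0135 = 36.9098.

$36.91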